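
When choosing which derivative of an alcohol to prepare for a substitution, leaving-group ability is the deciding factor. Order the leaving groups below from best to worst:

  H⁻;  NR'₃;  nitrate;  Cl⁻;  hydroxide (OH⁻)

Cl⁻ > nitrate > NR'₃ > hydroxide (OH⁻) > H⁻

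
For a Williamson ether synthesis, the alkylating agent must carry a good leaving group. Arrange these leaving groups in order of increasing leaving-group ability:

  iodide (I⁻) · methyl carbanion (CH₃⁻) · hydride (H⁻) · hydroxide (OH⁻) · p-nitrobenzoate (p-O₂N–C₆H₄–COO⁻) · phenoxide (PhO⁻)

methyl carbanion (CH₃⁻) < hydride (H⁻) < hydroxide (OH⁻) < phenoxide (PhO⁻) < p-nitrobenzoate (p-O₂N–C₆H₄–COO⁻) < iodide (I⁻)

A good leaving group is a weak base: the lower the pKₐ of its conjugate acid, the more readily it departs.
iodide (I⁻): pKₐ(HI) ≈ -10
p-nitrobenzoate (p-O₂N–C₆H₄–COO⁻): pKₐ(p-nitrobenzoic acid) ≈ 3.4
phenoxide (PhO⁻): pKₐ(C₆H₅OH (phenol)) ≈ 10
hydroxide (OH⁻): pKₐ(H₂O) ≈ 15.7
hydride (H⁻): pKₐ(H₂) ≈ 36
methyl carbanion (CH₃⁻): pKₐ(CH₄) ≈ 48
Listed from poorest to best leaving group as asked.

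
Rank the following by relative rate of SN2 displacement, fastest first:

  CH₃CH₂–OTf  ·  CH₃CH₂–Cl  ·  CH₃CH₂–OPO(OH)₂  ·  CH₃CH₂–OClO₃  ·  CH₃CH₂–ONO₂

The skeletons are identical, so relative rate is governed entirely by leaving-group ability.
Leaving-group ability tracks the stability of the departed species; conjugate-acid pKₐ is the usual yardstick (lower pKₐ → better LG).
CH₃CH₂–OTf loses OTf⁻: pKₐ(CF₃SO₃H (triflic acid)) ≈ -14
CH₃CH₂–OClO₃ loses ClO₄⁻: pKₐ(HClO₄) ≈ -10
CH₃CH₂–Cl loses Cl⁻: pKₐ(HCl) ≈ -7
CH₃CH₂–ONO₂ loses NO₃⁻: pKₐ(HNO₃) ≈ -1.3
CH₃CH₂–OPO(OH)₂ loses H₂PO₄⁻: pKₐ(H₃PO₄) ≈ 2.1

CH₃CH₂–OTf > CH₃CH₂–OClO₃ > CH₃CH₂–Cl > CH₃CH₂–ONO₂ > CH₃CH₂–OPO(OH)₂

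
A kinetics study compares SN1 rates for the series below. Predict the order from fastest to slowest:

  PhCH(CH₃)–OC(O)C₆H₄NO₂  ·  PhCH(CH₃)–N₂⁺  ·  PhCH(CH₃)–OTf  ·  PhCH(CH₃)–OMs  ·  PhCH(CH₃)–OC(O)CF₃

PhCH(CH₃)–N₂⁺ > PhCH(CH₃)–OTf > PhCH(CH₃)–OMs > PhCH(CH₃)–OC(O)CF₃ > PhCH(CH₃)–OC(O)C₆H₄NO₂

Identical carbon frameworks mean the comparison reduces to leaving-group quality.
The more stable X⁻ (or X) is on its own — i.e. the weaker a base it is — the better a leaving group it makes.
PhCH(CH₃)–N₂⁺ loses N₂: no meaningful conjugate acid; N₂ departs as an exceptionally stable neutral molecule
PhCH(CH₃)–OTf loses OTf⁻: pKₐ(CF₃SO₃H (triflic acid)) ≈ -14
PhCH(CH₃)–OMs loses OMs⁻: pKₐ(CH₃SO₃H (MsOH)) ≈ -1.9
PhCH(CH₃)–OC(O)CF₃ loses CF₃COO⁻: pKₐ(CF₃COOH) ≈ 0.2
PhCH(CH₃)–OC(O)C₆H₄NO₂ loses p-O₂N–C₆H₄–COO⁻: pKₐ(p-nitrobenzoic acid) ≈ 3.4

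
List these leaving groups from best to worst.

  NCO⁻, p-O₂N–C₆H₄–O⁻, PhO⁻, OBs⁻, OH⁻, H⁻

The more stable X⁻ (or X) is on its own — i.e. the weaker a base it is — the better a leaving group it makes.
OBs⁻: pKₐ(p-BrC₆H₄SO₃H) ≈ -2.8
NCO⁻: pKₐ(HOCN) ≈ 3.5
p-O₂N–C₆H₄–O⁻: pKₐ(p-nitrophenol) ≈ 7.2
PhO⁻: pKₐ(C₆H₅OH (phenol)) ≈ 10
OH⁻: pKₐ(H₂O) ≈ 15.7
H⁻: pKₐ(H₂) ≈ 36

OBs⁻ > NCO⁻ > p-O₂N–C₆H₄–O⁻ > PhO⁻ > OH⁻ > H⁻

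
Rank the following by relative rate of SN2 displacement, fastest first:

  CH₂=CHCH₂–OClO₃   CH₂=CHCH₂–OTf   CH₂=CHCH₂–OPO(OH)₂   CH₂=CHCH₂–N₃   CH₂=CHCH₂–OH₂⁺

With the same alkyl group throughout, only the leaving group differentiates the rates.
Rank by basicity of the departing species: weakest base leaves most easily.
CH₂=CHCH₂–OTf loses OTf⁻: pKₐ(CF₃SO₃H (triflic acid)) ≈ -14
CH₂=CHCH₂–OClO₃ loses ClO₄⁻: pKₐ(HClO₄) ≈ -10
CH₂=CHCH₂–OH₂⁺ loses H₂O: pKₐ(H₃O⁺) ≈ -1.7
CH₂=CHCH₂–OPO(OH)₂ loses H₂PO₄⁻: pKₐ(H₃PO₄) ≈ 2.1
CH₂=CHCH₂–N₃ loses N₃⁻: pKₐ(HN₃) ≈ 4.7

CH₂=CHCH₂–OTf > CH₂=CHCH₂–OClO₃ > CH₂=CHCH₂–OH₂⁺ > CH₂=CHCH₂–OPO(OH)₂ > CH₂=CHCH₂–N₃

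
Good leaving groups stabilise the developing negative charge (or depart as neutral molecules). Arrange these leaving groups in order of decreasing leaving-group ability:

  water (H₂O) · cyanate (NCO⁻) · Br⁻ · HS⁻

Rank by basicity of the departing species: weakest base leaves most easily.
Br⁻: pKₐ(HBr) ≈ -9 — weak base; good leaving group
water (H₂O): pKₐ(H₃O⁺) ≈ -1.7 — neutral; leaves from a protonated alcohol (R–OH₂⁺)
cyanate (NCO⁻): pKₐ(HOCN) ≈ 3.5 — resonance between N and O
HS⁻: pKₐ(H₂S) ≈ 7 — larger and more polarisable than the oxygen analogue

Br⁻ > water (H₂O) > cyanate (NCO⁻) > HS⁻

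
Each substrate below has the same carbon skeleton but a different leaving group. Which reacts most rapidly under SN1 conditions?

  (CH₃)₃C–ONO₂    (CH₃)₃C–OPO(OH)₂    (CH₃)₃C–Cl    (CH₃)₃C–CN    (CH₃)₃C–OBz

With the same alkyl group throughout, only the leaving group differentiates the rates.
Rank by basicity of the departing species: weakest base leaves most easily.
(CH₃)₃C–Cl loses Cl⁻: pKₐ(HCl) ≈ -7
(CH₃)₃C–ONO₂ loses NO₃⁻: pKₐ(HNO₃) ≈ -1.3
(CH₃)₃C–OPO(OH)₂ loses H₂PO₄⁻: pKₐ(H₃PO₄) ≈ 2.1
(CH₃)₃C–OBz loses PhCOO⁻: pKₐ(C₆H₅COOH) ≈ 4.2
(CH₃)₃C–CN loses CN⁻: pKₐ(HCN) ≈ 9.2

(CH₃)₃C–Cl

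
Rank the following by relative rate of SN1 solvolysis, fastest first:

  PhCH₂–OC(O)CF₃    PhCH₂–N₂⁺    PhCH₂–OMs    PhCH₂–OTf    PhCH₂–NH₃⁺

PhCH₂–N₂⁺ > PhCH₂–OTf > PhCH₂–OMs > PhCH₂–OC(O)CF₃ > PhCH₂–NH₃⁺

Same R in every case — rank the leaving groups.
Rank by basicity of the departing species: weakest base leaves most easily.
PhCH₂–N₂⁺ loses N₂: no meaningful conjugate acid; N₂ departs as an exceptionally stable neutral molecule
PhCH₂–OTf loses OTf⁻: pKₐ(CF₃SO₃H (triflic acid)) ≈ -14
PhCH₂–OMs loses OMs⁻: pKₐ(CH₃SO₃H (MsOH)) ≈ -1.9
PhCH₂–OC(O)CF₃ loses CF₃COO⁻: pKₐ(CF₃COOH) ≈ 0.2
PhCH₂–NH₃⁺ loses NH₃: pKₐ(NH₄⁺) ≈ 9.2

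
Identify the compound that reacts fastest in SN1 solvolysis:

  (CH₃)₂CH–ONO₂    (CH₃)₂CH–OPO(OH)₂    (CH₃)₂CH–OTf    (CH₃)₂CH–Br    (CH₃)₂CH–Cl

With the same alkyl group throughout, only the leaving group differentiates the rates.
Leaving-group ability tracks the stability of the departed species; conjugate-acid pKₐ is the usual yardstick (lower pKₐ → better LG).
(CH₃)₂CH–OTf loses OTf⁻: pKₐ(CF₃SO₃H (triflic acid)) ≈ -14
(CH₃)₂CH–Br loses Br⁻: pKₐ(HBr) ≈ -9
(CH₃)₂CH–Cl loses Cl⁻: pKₐ(HCl) ≈ -7
(CH₃)₂CH–ONO₂ loses NO₃⁻: pKₐ(HNO₃) ≈ -1.3
(CH₃)₂CH–OPO(OH)₂ loses H₂PO₄⁻: pKₐ(H₃PO₄) ≈ 2.1

(CH₃)₂CH–OTf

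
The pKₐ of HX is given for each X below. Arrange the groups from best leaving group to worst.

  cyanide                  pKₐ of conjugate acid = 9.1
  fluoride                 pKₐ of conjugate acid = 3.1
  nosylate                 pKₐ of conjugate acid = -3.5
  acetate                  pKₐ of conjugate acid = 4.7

Lower conjugate-acid pKₐ ⇒ weaker base ⇒ better leaving group.
Sorting by the given values: nosylate (-3.5), fluoride (3.1), acetate (4.7), cyanide (9.1).

nosylate > fluoride > acetate > cyanide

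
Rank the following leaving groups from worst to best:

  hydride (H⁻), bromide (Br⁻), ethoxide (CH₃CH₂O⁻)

A good leaving group is a weak base: the lower the pKₐ of its conjugate acid, the more readily it departs.
bromide (Br⁻): pKₐ(HBr) ≈ -9 — weak base; good leaving group
ethoxide (CH₃CH₂O⁻): pKₐ(CH₃CH₂OH) ≈ 16 — strong base; alkoxides do not leave unassisted
hydride (H⁻): pKₐ(H₂) ≈ 36
Listed from poorest to best leaving group as asked.

hydride (H⁻) < ethoxide (CH₃CH₂O⁻) < bromide (Br⁻)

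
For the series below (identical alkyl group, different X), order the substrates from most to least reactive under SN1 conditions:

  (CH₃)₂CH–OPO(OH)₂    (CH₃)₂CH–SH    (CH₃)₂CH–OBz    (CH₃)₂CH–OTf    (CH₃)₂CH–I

With the same alkyl group throughout, only the leaving group differentiates the rates.
Rank by basicity of the departing species: weakest base leaves most easily.
(CH₃)₂CH–OTf loses OTf⁻: pKₐ(CF₃SO₃H (triflic acid)) ≈ -14
(CH₃)₂CH–I loses I⁻: pKₐ(HI) ≈ -10
(CH₃)₂CH–OPO(OH)₂ loses H₂PO₄⁻: pKₐ(H₃PO₄) ≈ 2.1
(CH₃)₂CH–OBz loses PhCOO⁻: pKₐ(C₆H₅COOH) ≈ 4.2
(CH₃)₂CH–SH loses HS⁻: pKₐ(H₂S) ≈ 7

(CH₃)₂CH–OTf > (CH₃)₂CH–I > (CH₃)₂CH–OPO(OH)₂ > (CH₃)₂CH–OBz > (CH₃)₂CH–SH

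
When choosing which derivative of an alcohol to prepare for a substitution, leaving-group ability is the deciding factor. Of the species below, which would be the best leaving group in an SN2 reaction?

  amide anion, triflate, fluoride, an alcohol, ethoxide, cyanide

triflate: pKₐ(CF₃SO₃H (triflic acid)) ≈ -14
an alcohol: pKₐ(R'OH₂⁺) ≈ -2.4
fluoride: pKₐ(HF) ≈ 3.2
cyanide: pKₐ(HCN) ≈ 9.2
ethoxide: pKₐ(CH₃CH₂OH) ≈ 16
amide anion: pKₐ(NH₃) ≈ 38

triflate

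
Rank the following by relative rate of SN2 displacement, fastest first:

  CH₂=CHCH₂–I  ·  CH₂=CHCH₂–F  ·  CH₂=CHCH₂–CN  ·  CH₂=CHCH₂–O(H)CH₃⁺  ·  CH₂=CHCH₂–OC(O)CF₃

CH₂=CHCH₂–I > CH₂=CHCH₂–O(H)CH₃⁺ > CH₂=CHCH₂–OC(O)CF₃ > CH₂=CHCH₂–F > CH₂=CHCH₂–CN

The skeletons are identical, so relative rate is governed entirely by leaving-group ability.
Leaving-group ability tracks the stability of the departed species; conjugate-acid pKₐ is the usual yardstick (lower pKₐ → better LG).
CH₂=CHCH₂–I loses I⁻: pKₐ(HI) ≈ -10
CH₂=CHCH₂–O(H)CH₃⁺ loses R'OH: pKₐ(R'OH₂⁺) ≈ -2.4
CH₂=CHCH₂–OC(O)CF₃ loses CF₃COO⁻: pKₐ(CF₃COOH) ≈ 0.2
CH₂=CHCH₂–F loses F⁻: pKₐ(HF) ≈ 3.2
CH₂=CHCH₂–CN loses CN⁻: pKₐ(HCN) ≈ 9.2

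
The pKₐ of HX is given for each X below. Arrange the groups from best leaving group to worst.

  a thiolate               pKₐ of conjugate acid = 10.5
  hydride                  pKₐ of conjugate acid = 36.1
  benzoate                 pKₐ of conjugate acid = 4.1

benzoate > a thiolate > hydride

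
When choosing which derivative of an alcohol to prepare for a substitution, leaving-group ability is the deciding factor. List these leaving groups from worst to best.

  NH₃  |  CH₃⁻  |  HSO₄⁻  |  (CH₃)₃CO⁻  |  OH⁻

HSO₄⁻: pKₐ(H₂SO₄) ≈ -3 — conjugate base of a strong mineral acid
NH₃: pKₐ(NH₄⁺) ≈ 9.2 — neutral but moderately basic; leaves from R–NH₃⁺
OH⁻: pKₐ(H₂O) ≈ 15.7 — strong base; essentially never leaves without prior activation
(CH₃)₃CO⁻: pKₐ(t-BuOH) ≈ 18
CH₃⁻: pKₐ(CH₄) ≈ 48 — unstabilised carbanion; the worst conceivable leaving group
The question asks for worst first, so the sequence is read in increasing leaving-group ability.

CH₃⁻ < (CH₃)₃CO⁻ < OH⁻ < NH₃ < HSO₄⁻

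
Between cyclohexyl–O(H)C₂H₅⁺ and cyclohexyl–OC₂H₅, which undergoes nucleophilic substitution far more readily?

From cyclohexyl–OC₂H₅ the departing group would be CH₃CH₂O⁻ (pKₐ(CH₃CH₂OH) ≈ 16). Strong base; alkoxides do not leave unassisted.
From cyclohexyl–O(H)C₂H₅⁺ the leaving group is R'OH (pKₐ(R'OH₂⁺) ≈ -2.4). Neutral; leaves from a protonated ether (an oxonium ion, R–O(H)R'⁺).
(In practice cyclohexyl–O(H)C₂H₅⁺ is made from cyclohexyl–OC₂H₅ by protonation with concentrated HBr, allowing neutral ethanol, rather than ethoxide, to depart.)

cyclohexyl–O(H)C₂H₅⁺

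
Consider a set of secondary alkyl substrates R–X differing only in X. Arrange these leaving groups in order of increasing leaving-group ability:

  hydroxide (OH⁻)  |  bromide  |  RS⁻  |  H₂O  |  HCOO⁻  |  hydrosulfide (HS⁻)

hydroxide (OH⁻) < RS⁻ < hydrosulfide (HS⁻) < HCOO⁻ < H₂O < bromide

Rank by basicity of the departing species: weakest base leaves most easily.
bromide: pKₐ(HBr) ≈ -9
H₂O: pKₐ(H₃O⁺) ≈ -1.7
HCOO⁻: pKₐ(HCOOH) ≈ 3.8
hydrosulfide (HS⁻): pKₐ(H₂S) ≈ 7
RS⁻: pKₐ(RSH (a thiol)) ≈ 10.5
hydroxide (OH⁻): pKₐ(H₂O) ≈ 15.7
Listed from poorest to best leaving group as asked.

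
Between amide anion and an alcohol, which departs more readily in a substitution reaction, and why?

an alcohol is the better leaving group.
pKₐ(R'OH₂⁺) ≈ -2.4 versus pKₐ(NH₃) ≈ 38: an alcohol is the much weaker base.
Neutral; leaves from a protonated ether (an oxonium ion, R–O(H)R'⁺).

an alcohol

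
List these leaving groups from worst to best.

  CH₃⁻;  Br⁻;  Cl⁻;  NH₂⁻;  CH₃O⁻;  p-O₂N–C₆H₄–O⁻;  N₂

CH₃⁻ < NH₂⁻ < CH₃O⁻ < p-O₂N–C₆H₄–O⁻ < Cl⁻ < Br⁻ < N₂

Rank by basicity of the departing species: weakest base leaves most easily.
N₂: no meaningful conjugate acid; N₂ departs as an exceptionally stable neutral molecule
Br⁻: pKₐ(HBr) ≈ -9 — weak base; good leaving group
Cl⁻: pKₐ(HCl) ≈ -7 — moderately weak base
p-O₂N–C₆H₄–O⁻: pKₐ(p-nitrophenol) ≈ 7.2
CH₃O⁻: pKₐ(CH₃OH) ≈ 15.5 — strong base; alkoxides do not leave unassisted
NH₂⁻: pKₐ(NH₃) ≈ 38 — extremely strong base; never a leaving group
CH₃⁻: pKₐ(CH₄) ≈ 48 — unstabilised carbanion; the worst conceivable leaving group
Listed from poorest to best leaving group as asked.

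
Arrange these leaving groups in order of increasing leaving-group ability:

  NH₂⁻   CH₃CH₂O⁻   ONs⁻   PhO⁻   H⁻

NH₂⁻ < H⁻ < CH₃CH₂O⁻ < PhO⁻ < ONs⁻

The more stable X⁻ (or X) is on its own — i.e. the weaker a base it is — the better a leaving group it makes.
ONs⁻: pKₐ(p-O₂NC₆H₄SO₃H) ≈ -3.5
PhO⁻: pKₐ(C₆H₅OH (phenol)) ≈ 10 — resonance into the ring helps, but still a poor LG
CH₃CH₂O⁻: pKₐ(CH₃CH₂OH) ≈ 16 — strong base; alkoxides do not leave unassisted
H⁻: pKₐ(H₂) ≈ 36 — extremely strong base; leaves only in special hydride-transfer contexts
NH₂⁻: pKₐ(NH₃) ≈ 38
Reversing gives the worst-to-best order requested.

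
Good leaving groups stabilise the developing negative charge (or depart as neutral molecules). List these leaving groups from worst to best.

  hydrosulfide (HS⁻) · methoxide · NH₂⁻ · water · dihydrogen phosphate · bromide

Rank by basicity of the departing species: weakest base leaves most easily.
bromide: pKₐ(HBr) ≈ -9
water: pKₐ(H₃O⁺) ≈ -1.7
dihydrogen phosphate: pKₐ(H₃PO₄) ≈ 2.1
hydrosulfide (HS⁻): pKₐ(H₂S) ≈ 7
methoxide: pKₐ(CH₃OH) ≈ 15.5
NH₂⁻: pKₐ(NH₃) ≈ 38
Listed from poorest to best leaving group as asked.

NH₂⁻ < methoxide < hydrosulfide (HS⁻) < dihydrogen phosphate < water < bromide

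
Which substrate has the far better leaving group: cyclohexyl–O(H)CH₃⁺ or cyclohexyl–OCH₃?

From cyclohexyl–OCH₃ the departing group would be CH₃O⁻ (pKₐ(CH₃OH) ≈ 15.5). Strong base; alkoxides do not leave unassisted.
From cyclohexyl–O(H)CH₃⁺ the leaving group is R'OH (pKₐ(R'OH₂⁺) ≈ -2.4). Neutral; leaves from a protonated ether (an oxonium ion, R–O(H)R'⁺).
(In practice cyclohexyl–O(H)CH₃⁺ is made from cyclohexyl–OCH₃ by protonation with concentrated HI, allowing neutral methanol, rather than methoxide, to depart.)

cyclohexyl–O(H)CH₃⁺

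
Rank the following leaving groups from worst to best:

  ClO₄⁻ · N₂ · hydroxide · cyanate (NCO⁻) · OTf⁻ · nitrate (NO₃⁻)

hydroxide < cyanate (NCO⁻) < nitrate (NO₃⁻) < ClO₄⁻ < OTf⁻ < N₂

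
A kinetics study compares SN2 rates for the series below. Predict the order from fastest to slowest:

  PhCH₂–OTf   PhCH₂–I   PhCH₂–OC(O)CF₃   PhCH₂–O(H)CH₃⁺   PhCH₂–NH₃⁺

Same R in every case — rank the leaving groups.
Leaving-group ability tracks the stability of the departed species; conjugate-acid pKₐ is the usual yardstick (lower pKₐ → better LG).
PhCH₂–OTf loses OTf⁻: pKₐ(CF₃SO₃H (triflic acid)) ≈ -14
PhCH₂–I loses I⁻: pKₐ(HI) ≈ -10
PhCH₂–O(H)CH₃⁺ loses R'OH: pKₐ(R'OH₂⁺) ≈ -2.4
PhCH₂–OC(O)CF₃ loses CF₃COO⁻: pKₐ(CF₃COOH) ≈ 0.2
PhCH₂–NH₃⁺ loses NH₃: pKₐ(NH₄⁺) ≈ 9.2

PhCH₂–OTf > PhCH₂–I > PhCH₂–O(H)CH₃⁺ > PhCH₂–OC(O)CF₃ > PhCH₂–NH₃⁺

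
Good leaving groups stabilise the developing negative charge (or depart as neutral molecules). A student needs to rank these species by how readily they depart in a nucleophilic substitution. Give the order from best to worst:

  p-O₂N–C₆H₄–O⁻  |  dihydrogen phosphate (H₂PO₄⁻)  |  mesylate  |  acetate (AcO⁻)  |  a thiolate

mesylate > dihydrogen phosphate (H₂PO₄⁻) > acetate (AcO⁻) > p-O₂N–C₆H₄–O⁻ > a thiolate

A good leaving group is a weak base: the lower the pKₐ of its conjugate acid, the more readily it departs.
mesylate: pKₐ(CH₃SO₃H (MsOH)) ≈ -1.9 — resonance-delocalised alkanesulfonate
dihydrogen phosphate (H₂PO₄⁻): pKₐ(H₃PO₄) ≈ 2.1 — moderate base; biological leaving group after further activation
acetate (AcO⁻): pKₐ(CH₃COOH) ≈ 4.8
p-O₂N–C₆H₄–O⁻: pKₐ(p-nitrophenol) ≈ 7.2 — nitro group delocalises the charge; the classic chromogenic LG
a thiolate: pKₐ(RSH (a thiol)) ≈ 10.5 — moderately basic; rarely leaves without activation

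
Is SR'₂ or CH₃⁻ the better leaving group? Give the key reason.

SR'₂

SR'₂ is the better leaving group.
pKₐ(R'₂SH⁺) ≈ -7 versus pKₐ(CH₄) ≈ 48: SR'₂ is the much weaker base.
Neutral; leaves from a sulfonium salt (R–SR'₂⁺).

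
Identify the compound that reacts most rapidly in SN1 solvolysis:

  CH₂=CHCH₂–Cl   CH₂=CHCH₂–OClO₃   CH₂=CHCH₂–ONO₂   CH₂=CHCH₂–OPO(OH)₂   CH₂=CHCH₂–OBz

CH₂=CHCH₂–OClO₃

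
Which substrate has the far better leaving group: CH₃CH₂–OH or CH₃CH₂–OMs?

From CH₃CH₂–OH the departing group would be OH⁻ (pKₐ(H₂O) ≈ 15.7). Strong base; essentially never leaves without prior activation.
From CH₃CH₂–OMs the leaving group is OMs⁻ (pKₐ(CH₃SO₃H (MsOH)) ≈ -1.9). Resonance-delocalised alkanesulfonate.
(In practice CH₃CH₂–OMs is made from CH₃CH₂–OH by treatment with MsCl / Et₃N, converting the hydroxyl into a mesylate.)

CH₃CH₂–OMs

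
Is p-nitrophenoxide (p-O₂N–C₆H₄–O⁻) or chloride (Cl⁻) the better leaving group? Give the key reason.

chloride (Cl⁻) is the better leaving group.
pKₐ(HCl) ≈ -7 versus pKₐ(p-nitrophenol) ≈ 7.2: chloride (Cl⁻) is the much weaker base.
Moderately weak base.

chloride (Cl⁻)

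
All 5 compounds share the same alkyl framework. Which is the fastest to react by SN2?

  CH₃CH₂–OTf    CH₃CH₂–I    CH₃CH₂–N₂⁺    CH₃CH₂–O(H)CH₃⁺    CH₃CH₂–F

Identical carbon frameworks mean the comparison reduces to leaving-group quality.
The more stable X⁻ (or X) is on its own — i.e. the weaker a base it is — the better a leaving group it makes.
CH₃CH₂–N₂⁺ loses N₂: no meaningful conjugate acid; N₂ departs as an exceptionally stable neutral molecule
CH₃CH₂–OTf loses OTf⁻: pKₐ(CF₃SO₃H (triflic acid)) ≈ -14
CH₃CH₂–I loses I⁻: pKₐ(HI) ≈ -10
CH₃CH₂–O(H)CH₃⁺ loses R'OH: pKₐ(R'OH₂⁺) ≈ -2.4
CH₃CH₂–F loses F⁻: pKₐ(HF) ≈ 3.2

CH₃CH₂–N₂⁺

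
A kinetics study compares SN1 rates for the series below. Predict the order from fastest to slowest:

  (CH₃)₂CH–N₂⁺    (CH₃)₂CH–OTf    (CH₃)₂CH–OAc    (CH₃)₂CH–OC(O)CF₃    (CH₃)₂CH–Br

Same R in every case — rank the leaving groups.
The more stable X⁻ (or X) is on its own — i.e. the weaker a base it is — the better a leaving group it makes.
(CH₃)₂CH–N₂⁺ loses N₂: no meaningful conjugate acid; N₂ departs as an exceptionally stable neutral molecule
(CH₃)₂CH–OTf loses OTf⁻: pKₐ(CF₃SO₃H (triflic acid)) ≈ -14
(CH₃)₂CH–Br loses Br⁻: pKₐ(HBr) ≈ -9
(CH₃)₂CH–OC(O)CF₃ loses CF₃COO⁻: pKₐ(CF₃COOH) ≈ 0.2
(CH₃)₂CH–OAc loses AcO⁻: pKₐ(CH₃COOH) ≈ 4.8

(CH₃)₂CH–N₂⁺ > (CH₃)₂CH–OTf > (CH₃)₂CH–Br > (CH₃)₂CH–OC(O)CF₃ > (CH₃)₂CH–OAc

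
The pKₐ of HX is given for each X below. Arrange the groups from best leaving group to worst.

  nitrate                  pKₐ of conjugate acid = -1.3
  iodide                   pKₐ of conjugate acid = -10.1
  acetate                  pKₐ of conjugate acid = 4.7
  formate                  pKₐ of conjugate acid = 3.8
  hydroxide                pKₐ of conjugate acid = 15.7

iodide > nitrate > formate > acetate > hydroxide

Lower conjugate-acid pKₐ ⇒ weaker base ⇒ better leaving group.
Sorting by the given values: iodide (-10.1), nitrate (-1.3), formate (3.8), acetate (4.7), hydroxide (15.7).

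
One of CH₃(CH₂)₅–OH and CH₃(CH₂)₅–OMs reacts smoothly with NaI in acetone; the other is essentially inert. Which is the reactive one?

CH₃(CH₂)₅–OMs

From CH₃(CH₂)₅–OH the departing group would be OH⁻ (pKₐ(H₂O) ≈ 15.7). Strong base; essentially never leaves without prior activation.
From CH₃(CH₂)₅–OMs the leaving group is OMs⁻ (pKₐ(CH₃SO₃H (MsOH)) ≈ -1.9). Resonance-delocalised alkanesulfonate.
(In practice CH₃(CH₂)₅–OMs is made from CH₃(CH₂)₅–OH by treatment with MsCl / Et₃N, converting the hydroxyl into a mesylate.)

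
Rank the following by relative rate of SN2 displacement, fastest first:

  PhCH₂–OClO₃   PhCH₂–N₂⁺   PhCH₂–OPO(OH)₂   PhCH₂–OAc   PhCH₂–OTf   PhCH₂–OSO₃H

PhCH₂–N₂⁺ > PhCH₂–OTf > PhCH₂–OClO₃ > PhCH₂–OSO₃H > PhCH₂–OPO(OH)₂ > PhCH₂–OAc

With the same alkyl group throughout, only the leaving group differentiates the rates.
A good leaving group is a weak base: the lower the pKₐ of its conjugate acid, the more readily it departs.
PhCH₂–N₂⁺ loses N₂: no meaningful conjugate acid; N₂ departs as an exceptionally stable neutral molecule
PhCH₂–OTf loses OTf⁻: pKₐ(CF₃SO₃H (triflic acid)) ≈ -14
PhCH₂–OClO₃ loses ClO₄⁻: pKₐ(HClO₄) ≈ -10
PhCH₂–OSO₃H loses HSO₄⁻: pKₐ(H₂SO₄) ≈ -3
PhCH₂–OPO(OH)₂ loses H₂PO₄⁻: pKₐ(H₃PO₄) ≈ 2.1
PhCH₂–OAc loses AcO⁻: pKₐ(CH₃COOH) ≈ 4.8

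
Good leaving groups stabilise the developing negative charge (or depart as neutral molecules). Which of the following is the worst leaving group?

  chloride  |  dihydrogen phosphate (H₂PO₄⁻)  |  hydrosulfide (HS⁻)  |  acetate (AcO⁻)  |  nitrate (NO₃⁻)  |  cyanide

The more stable X⁻ (or X) is on its own — i.e. the weaker a base it is — the better a leaving group it makes.
chloride: pKₐ(HCl) ≈ -7
nitrate (NO₃⁻): pKₐ(HNO₃) ≈ -1.3
dihydrogen phosphate (H₂PO₄⁻): pKₐ(H₃PO₄) ≈ 2.1
acetate (AcO⁻): pKₐ(CH₃COOH) ≈ 4.8
hydrosulfide (HS⁻): pKₐ(H₂S) ≈ 7
cyanide: pKₐ(HCN) ≈ 9.2

cyanide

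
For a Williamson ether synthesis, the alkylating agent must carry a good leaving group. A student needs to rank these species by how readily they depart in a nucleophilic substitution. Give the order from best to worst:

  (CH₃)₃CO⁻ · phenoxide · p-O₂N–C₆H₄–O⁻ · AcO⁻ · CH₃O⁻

A good leaving group is a weak base: the lower the pKₐ of its conjugate acid, the more readily it departs.
AcO⁻: pKₐ(CH₃COOH) ≈ 4.8
p-O₂N–C₆H₄–O⁻: pKₐ(p-nitrophenol) ≈ 7.2 — nitro group delocalises the charge; the classic chromogenic LG
phenoxide: pKₐ(C₆H₅OH (phenol)) ≈ 10 — resonance into the ring helps, but still a poor LG
CH₃O⁻: pKₐ(CH₃OH) ≈ 15.5 — strong base; alkoxides do not leave unassisted
(CH₃)₃CO⁻: pKₐ(t-BuOH) ≈ 18 — bulky, strongly basic alkoxide

AcO⁻ > p-O₂N–C₆H₄–O⁻ > phenoxide > CH₃O⁻ > (CH₃)₃CO⁻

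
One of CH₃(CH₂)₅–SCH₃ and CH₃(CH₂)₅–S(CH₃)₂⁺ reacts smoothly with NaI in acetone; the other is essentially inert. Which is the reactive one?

From CH₃(CH₂)₅–SCH₃ the departing group would be RS⁻ (pKₐ(RSH (a thiol)) ≈ 10.5). Moderately basic; rarely leaves without activation.
From CH₃(CH₂)₅–S(CH₃)₂⁺ the leaving group is SR'₂ (pKₐ(R'₂SH⁺) ≈ -7). Neutral; leaves from a sulfonium salt (R–SR'₂⁺).
(In practice CH₃(CH₂)₅–S(CH₃)₂⁺ is made from CH₃(CH₂)₅–SCH₃ by S-methylation with CH₃I, allowing neutral dimethyl sulfide, rather than methanethiolate, to depart.)

CH₃(CH₂)₅–S(CH₃)₂⁺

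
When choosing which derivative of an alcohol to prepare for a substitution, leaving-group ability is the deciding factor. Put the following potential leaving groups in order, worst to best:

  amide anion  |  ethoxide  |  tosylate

amide anion < ethoxide < tosylate

tosylate: pKₐ(p-CH₃C₆H₄SO₃H (TsOH)) ≈ -2.8
ethoxide: pKₐ(CH₃CH₂OH) ≈ 16 — strong base; alkoxides do not leave unassisted
amide anion: pKₐ(NH₃) ≈ 38 — extremely strong base; never a leaving group
The question asks for worst first, so the sequence is read in increasing leaving-group ability.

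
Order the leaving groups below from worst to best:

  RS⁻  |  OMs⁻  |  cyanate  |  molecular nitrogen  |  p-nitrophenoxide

RS⁻ < p-nitrophenoxide < cyanate < OMs⁻ < molecular nitrogen

Leaving-group ability tracks the stability of the departed species; conjugate-acid pKₐ is the usual yardstick (lower pKₐ → better LG).
molecular nitrogen: no meaningful conjugate acid; N₂ departs as an exceptionally stable neutral molecule
OMs⁻: pKₐ(CH₃SO₃H (MsOH)) ≈ -1.9
cyanate: pKₐ(HOCN) ≈ 3.5
p-nitrophenoxide: pKₐ(p-nitrophenol) ≈ 7.2
RS⁻: pKₐ(RSH (a thiol)) ≈ 10.5
The question asks for worst first, so the sequence is read in increasing leaving-group ability.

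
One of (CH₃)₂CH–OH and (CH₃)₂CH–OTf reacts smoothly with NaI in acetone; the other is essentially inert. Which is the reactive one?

(CH₃)₂CH–OTf

From (CH₃)₂CH–OH the departing group would be OH⁻ (pKₐ(H₂O) ≈ 15.7). Strong base; essentially never leaves without prior activation.
From (CH₃)₂CH–OTf the leaving group is OTf⁻ (pKₐ(CF₃SO₃H (triflic acid)) ≈ -14). Charge spread over three oxygens and a CF₃ group; the premier leaving group in synthesis.
(In practice (CH₃)₂CH–OTf is made from (CH₃)₂CH–OH by treatment with Tf₂O / 2,6-lutidine, converting the hydroxyl into a triflate.)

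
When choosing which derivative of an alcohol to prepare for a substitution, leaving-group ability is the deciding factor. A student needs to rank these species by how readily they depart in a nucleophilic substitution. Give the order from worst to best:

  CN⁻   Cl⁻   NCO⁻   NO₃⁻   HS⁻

Cl⁻: pKₐ(HCl) ≈ -7 — moderately weak base
NO₃⁻: pKₐ(HNO₃) ≈ -1.3
NCO⁻: pKₐ(HOCN) ≈ 3.5 — resonance between N and O
HS⁻: pKₐ(H₂S) ≈ 7
CN⁻: pKₐ(HCN) ≈ 9.2
The question asks for worst first, so the sequence is read in increasing leaving-group ability.

CN⁻ < HS⁻ < NCO⁻ < NO₃⁻ < Cl⁻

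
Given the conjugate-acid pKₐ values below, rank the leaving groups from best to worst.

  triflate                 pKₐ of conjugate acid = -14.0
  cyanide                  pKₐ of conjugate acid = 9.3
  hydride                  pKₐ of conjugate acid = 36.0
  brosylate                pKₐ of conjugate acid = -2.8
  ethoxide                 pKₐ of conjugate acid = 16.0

triflate > brosylate > cyanide > ethoxide > hydride

Lower conjugate-acid pKₐ ⇒ weaker base ⇒ better leaving group.
Sorting by the given values: triflate (-14.0), brosylate (-2.8), cyanide (9.3), ethoxide (16.0), hydride (36.0).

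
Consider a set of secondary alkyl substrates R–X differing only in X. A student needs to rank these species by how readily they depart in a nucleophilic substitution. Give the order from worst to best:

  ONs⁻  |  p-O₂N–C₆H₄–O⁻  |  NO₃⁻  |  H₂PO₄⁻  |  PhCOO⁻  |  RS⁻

RS⁻ < p-O₂N–C₆H₄–O⁻ < PhCOO⁻ < H₂PO₄⁻ < NO₃⁻ < ONs⁻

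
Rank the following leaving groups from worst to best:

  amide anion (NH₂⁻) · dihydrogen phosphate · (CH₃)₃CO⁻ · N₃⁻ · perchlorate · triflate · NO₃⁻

The more stable X⁻ (or X) is on its own — i.e. the weaker a base it is — the better a leaving group it makes.
triflate: pKₐ(CF₃SO₃H (triflic acid)) ≈ -14
perchlorate: pKₐ(HClO₄) ≈ -10
NO₃⁻: pKₐ(HNO₃) ≈ -1.3 — resonance-delocalised over three oxygens
dihydrogen phosphate: pKₐ(H₃PO₄) ≈ 2.1
N₃⁻: pKₐ(HN₃) ≈ 4.7
(CH₃)₃CO⁻: pKₐ(t-BuOH) ≈ 18 — bulky, strongly basic alkoxide
amide anion (NH₂⁻): pKₐ(NH₃) ≈ 38 — extremely strong base; never a leaving group
Listed from poorest to best leaving group as asked.

amide anion (NH₂⁻) < (CH₃)₃CO⁻ < N₃⁻ < dihydrogen phosphate < NO₃⁻ < perchlorate < triflate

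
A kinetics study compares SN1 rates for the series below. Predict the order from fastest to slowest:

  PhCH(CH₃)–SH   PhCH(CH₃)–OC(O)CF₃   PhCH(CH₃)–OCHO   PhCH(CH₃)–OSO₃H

Same R in every case — rank the leaving groups.
A good leaving group is a weak base: the lower the pKₐ of its conjugate acid, the more readily it departs.
PhCH(CH₃)–OSO₃H loses HSO₄⁻: pKₐ(H₂SO₄) ≈ -3
PhCH(CH₃)–OC(O)CF₃ loses CF₃COO⁻: pKₐ(CF₃COOH) ≈ 0.2
PhCH(CH₃)–OCHO loses HCOO⁻: pKₐ(HCOOH) ≈ 3.8
PhCH(CH₃)–SH loses HS⁻: pKₐ(H₂S) ≈ 7

PhCH(CH₃)–OSO₃H > PhCH(CH₃)–OC(O)CF₃ > PhCH(CH₃)–OCHO > PhCH(CH₃)–SH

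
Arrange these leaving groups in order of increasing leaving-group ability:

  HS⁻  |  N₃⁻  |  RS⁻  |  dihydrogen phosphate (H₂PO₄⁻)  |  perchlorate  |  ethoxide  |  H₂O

ethoxide < RS⁻ < HS⁻ < N₃⁻ < dihydrogen phosphate (H₂PO₄⁻) < H₂O < perchlorate

Leaving-group ability tracks the stability of the departed species; conjugate-acid pKₐ is the usual yardstick (lower pKₐ → better LG).
perchlorate: pKₐ(HClO₄) ≈ -10
H₂O: pKₐ(H₃O⁺) ≈ -1.7
dihydrogen phosphate (H₂PO₄⁻): pKₐ(H₃PO₄) ≈ 2.1
N₃⁻: pKₐ(HN₃) ≈ 4.7
HS⁻: pKₐ(H₂S) ≈ 7
RS⁻: pKₐ(RSH (a thiol)) ≈ 10.5
ethoxide: pKₐ(CH₃CH₂OH) ≈ 16
The question asks for worst first, so the sequence is read in increasing leaving-group ability.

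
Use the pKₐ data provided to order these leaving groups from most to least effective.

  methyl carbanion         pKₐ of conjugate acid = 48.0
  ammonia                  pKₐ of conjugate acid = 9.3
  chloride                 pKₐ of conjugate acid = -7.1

chloride > ammonia > methyl carbanion

Lower conjugate-acid pKₐ ⇒ weaker base ⇒ better leaving group.
Sorting by the given values: chloride (-7.1), ammonia (9.3), methyl carbanion (48.0).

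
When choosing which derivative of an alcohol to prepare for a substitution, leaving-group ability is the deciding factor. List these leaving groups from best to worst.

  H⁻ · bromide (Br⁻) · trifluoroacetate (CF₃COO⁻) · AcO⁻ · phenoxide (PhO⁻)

bromide (Br⁻) > trifluoroacetate (CF₃COO⁻) > AcO⁻ > phenoxide (PhO⁻) > H⁻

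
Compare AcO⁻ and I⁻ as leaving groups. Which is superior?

I⁻ is the better leaving group.
pKₐ(HI) ≈ -10 versus pKₐ(CH₃COOH) ≈ 4.8: I⁻ is the much weaker base.
Large, highly polarisable; very weak base.

I⁻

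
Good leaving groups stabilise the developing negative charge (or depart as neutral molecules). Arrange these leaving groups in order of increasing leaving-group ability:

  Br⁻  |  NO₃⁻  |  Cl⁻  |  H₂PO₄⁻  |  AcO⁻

AcO⁻ < H₂PO₄⁻ < NO₃⁻ < Cl⁻ < Br⁻

Br⁻: pKₐ(HBr) ≈ -9 — weak base; good leaving group
Cl⁻: pKₐ(HCl) ≈ -7 — moderately weak base
NO₃⁻: pKₐ(HNO₃) ≈ -1.3 — resonance-delocalised over three oxygens
H₂PO₄⁻: pKₐ(H₃PO₄) ≈ 2.1 — moderate base; biological leaving group after further activation
AcO⁻: pKₐ(CH₃COOH) ≈ 4.8
The question asks for worst first, so the sequence is read in increasing leaving-group ability.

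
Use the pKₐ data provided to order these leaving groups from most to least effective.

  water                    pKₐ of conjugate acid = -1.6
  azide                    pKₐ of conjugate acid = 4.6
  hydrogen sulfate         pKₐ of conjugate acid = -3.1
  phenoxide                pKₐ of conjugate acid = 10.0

hydrogen sulfate > water > azide > phenoxide

Lower conjugate-acid pKₐ ⇒ weaker base ⇒ better leaving group.
Sorting by the given values: hydrogen sulfate (-3.1), water (-1.6), azide (4.6), phenoxide (10.0).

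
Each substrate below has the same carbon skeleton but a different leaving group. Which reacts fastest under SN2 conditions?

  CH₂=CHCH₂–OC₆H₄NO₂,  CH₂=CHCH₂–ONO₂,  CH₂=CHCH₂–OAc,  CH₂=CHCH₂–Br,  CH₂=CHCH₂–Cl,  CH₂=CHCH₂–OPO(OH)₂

Identical carbon frameworks mean the comparison reduces to leaving-group quality.
Leaving-group ability tracks the stability of the departed species; conjugate-acid pKₐ is the usual yardstick (lower pKₐ → better LG).
CH₂=CHCH₂–Br loses Br⁻: pKₐ(HBr) ≈ -9
CH₂=CHCH₂–Cl loses Cl⁻: pKₐ(HCl) ≈ -7
CH₂=CHCH₂–ONO₂ loses NO₃⁻: pKₐ(HNO₃) ≈ -1.3
CH₂=CHCH₂–OPO(OH)₂ loses H₂PO₄⁻: pKₐ(H₃PO₄) ≈ 2.1
CH₂=CHCH₂–OAc loses AcO⁻: pKₐ(CH₃COOH) ≈ 4.8
CH₂=CHCH₂–OC₆H₄NO₂ loses p-O₂N–C₆H₄–O⁻: pKₐ(p-nitrophenol) ≈ 7.2

CH₂=CHCH₂–Br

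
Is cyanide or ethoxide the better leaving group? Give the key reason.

cyanide

cyanide is the better leaving group.
pKₐ(HCN) ≈ 9.2 versus pKₐ(CH₃CH₂OH) ≈ 16: cyanide is the much weaker base.
Sp carbon stabilises the charge somewhat, but still a poor LG.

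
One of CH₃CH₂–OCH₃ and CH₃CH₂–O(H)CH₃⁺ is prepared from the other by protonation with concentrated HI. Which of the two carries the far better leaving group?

CH₃CH₂–O(H)CH₃⁺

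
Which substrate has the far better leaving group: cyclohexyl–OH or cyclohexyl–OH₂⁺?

cyclohexyl–OH₂⁺

From cyclohexyl–OH the departing group would be OH⁻ (pKₐ(H₂O) ≈ 15.7). Strong base; essentially never leaves without prior activation.
From cyclohexyl–OH₂⁺ the leaving group is H₂O (pKₐ(H₃O⁺) ≈ -1.7). Neutral; leaves from a protonated alcohol (R–OH₂⁺).
(In practice cyclohexyl–OH₂⁺ is made from cyclohexyl–OH by protonation with strong acid, converting the leaving group from hydroxide to neutral water.)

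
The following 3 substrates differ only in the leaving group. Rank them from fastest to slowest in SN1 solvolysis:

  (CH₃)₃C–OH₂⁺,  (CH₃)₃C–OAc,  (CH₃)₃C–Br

(CH₃)₃C–Br > (CH₃)₃C–OH₂⁺ > (CH₃)₃C–OAc

Same R in every case — rank the leaving groups.
Leaving-group ability tracks the stability of the departed species; conjugate-acid pKₐ is the usual yardstick (lower pKₐ → better LG).
(CH₃)₃C–Br loses Br⁻: pKₐ(HBr) ≈ -9
(CH₃)₃C–OH₂⁺ loses H₂O: pKₐ(H₃O⁺) ≈ -1.7
(CH₃)₃C–OAc loses AcO⁻: pKₐ(CH₃COOH) ≈ 4.8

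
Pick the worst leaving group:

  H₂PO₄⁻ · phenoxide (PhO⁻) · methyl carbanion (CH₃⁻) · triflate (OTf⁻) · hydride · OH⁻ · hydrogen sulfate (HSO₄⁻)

methyl carbanion (CH₃⁻)

A good leaving group is a weak base: the lower the pKₐ of its conjugate acid, the more readily it departs.
triflate (OTf⁻): pKₐ(CF₃SO₃H (triflic acid)) ≈ -14
hydrogen sulfate (HSO₄⁻): pKₐ(H₂SO₄) ≈ -3
H₂PO₄⁻: pKₐ(H₃PO₄) ≈ 2.1
phenoxide (PhO⁻): pKₐ(C₆H₅OH (phenol)) ≈ 10
OH⁻: pKₐ(H₂O) ≈ 15.7
hydride: pKₐ(H₂) ≈ 36
methyl carbanion (CH₃⁻): pKₐ(CH₄) ≈ 48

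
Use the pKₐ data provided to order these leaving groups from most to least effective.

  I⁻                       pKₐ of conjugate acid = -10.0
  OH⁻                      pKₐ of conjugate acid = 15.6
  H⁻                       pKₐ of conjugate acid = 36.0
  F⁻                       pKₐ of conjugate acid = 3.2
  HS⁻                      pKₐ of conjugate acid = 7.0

I⁻ > F⁻ > HS⁻ > OH⁻ > H⁻

Lower conjugate-acid pKₐ ⇒ weaker base ⇒ better leaving group.
Sorting by the given values: I⁻ (-10.0), F⁻ (3.2), HS⁻ (7.0), OH⁻ (15.6), H⁻ (36.0).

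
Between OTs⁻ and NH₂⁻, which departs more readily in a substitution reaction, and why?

OTs⁻

OTs⁻ is the better leaving group.
pKₐ(p-CH₃C₆H₄SO₃H (TsOH)) ≈ -2.8 versus pKₐ(NH₃) ≈ 38: OTs⁻ is the much weaker base.
Resonance-delocalised arenesulfonate.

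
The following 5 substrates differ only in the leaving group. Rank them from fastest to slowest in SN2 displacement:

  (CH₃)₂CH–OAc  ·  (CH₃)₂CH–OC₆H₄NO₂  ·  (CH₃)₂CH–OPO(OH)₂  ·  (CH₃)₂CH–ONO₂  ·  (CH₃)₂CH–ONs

With the same alkyl group throughout, only the leaving group differentiates the rates.
Rank by basicity of the departing species: weakest base leaves most easily.
(CH₃)₂CH–ONs loses ONs⁻: pKₐ(p-O₂NC₆H₄SO₃H) ≈ -3.5
(CH₃)₂CH–ONO₂ loses NO₃⁻: pKₐ(HNO₃) ≈ -1.3
(CH₃)₂CH–OPO(OH)₂ loses H₂PO₄⁻: pKₐ(H₃PO₄) ≈ 2.1
(CH₃)₂CH–OAc loses AcO⁻: pKₐ(CH₃COOH) ≈ 4.8
(CH₃)₂CH–OC₆H₄NO₂ loses p-O₂N–C₆H₄–O⁻: pKₐ(p-nitrophenol) ≈ 7.2

(CH₃)₂CH–ONs > (CH₃)₂CH–ONO₂ > (CH₃)₂CH–OPO(OH)₂ > (CH₃)₂CH–OAc > (CH₃)₂CH–OC₆H₄NO₂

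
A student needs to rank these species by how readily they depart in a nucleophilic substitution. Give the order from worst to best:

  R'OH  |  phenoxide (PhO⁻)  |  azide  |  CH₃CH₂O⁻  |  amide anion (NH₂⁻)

amide anion (NH₂⁻) < CH₃CH₂O⁻ < phenoxide (PhO⁻) < azide < R'OH

A good leaving group is a weak base: the lower the pKₐ of its conjugate acid, the more readily it departs.
R'OH: pKₐ(R'OH₂⁺) ≈ -2.4
azide: pKₐ(HN₃) ≈ 4.7 — linear, resonance-stabilised
phenoxide (PhO⁻): pKₐ(C₆H₅OH (phenol)) ≈ 10 — resonance into the ring helps, but still a poor LG
CH₃CH₂O⁻: pKₐ(CH₃CH₂OH) ≈ 16 — strong base; alkoxides do not leave unassisted
amide anion (NH₂⁻): pKₐ(NH₃) ≈ 38 — extremely strong base; never a leaving group
The question asks for worst first, so the sequence is read in increasing leaving-group ability.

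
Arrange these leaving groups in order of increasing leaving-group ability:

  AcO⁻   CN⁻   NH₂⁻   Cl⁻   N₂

Leaving-group ability tracks the stability of the departed species; conjugate-acid pKₐ is the usual yardstick (lower pKₐ → better LG).
N₂: no meaningful conjugate acid; N₂ departs as an exceptionally stable neutral molecule
Cl⁻: pKₐ(HCl) ≈ -7 — moderately weak base
AcO⁻: pKₐ(CH₃COOH) ≈ 4.8 — resonance-stabilised but still a weak base
CN⁻: pKₐ(HCN) ≈ 9.2 — sp carbon stabilises the charge somewhat, but still a poor LG
NH₂⁻: pKₐ(NH₃) ≈ 38
Listed from poorest to best leaving group as asked.

NH₂⁻ < CN⁻ < AcO⁻ < Cl⁻ < N₂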